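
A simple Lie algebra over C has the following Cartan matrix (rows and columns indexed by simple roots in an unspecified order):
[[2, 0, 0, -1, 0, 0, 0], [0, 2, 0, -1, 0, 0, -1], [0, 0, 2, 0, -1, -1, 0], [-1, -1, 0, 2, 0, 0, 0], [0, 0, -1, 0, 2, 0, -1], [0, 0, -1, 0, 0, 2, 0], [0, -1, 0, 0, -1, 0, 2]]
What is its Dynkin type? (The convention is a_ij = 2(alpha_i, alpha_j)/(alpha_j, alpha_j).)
A_7 (sl(8))

The matrix has rank 7 with 2's on the diagonal. Reading the off-diagonal entries as Dynkin edges (a single edge where a_ij = a_ji = -1; a double or triple edge where a_ij * a_ji = 2 or 3), the diagram is a chain of 7 nodes with single edges (A_7). One simple-root ordering that puts it in standard form is (alpha_6, alpha_3, alpha_5, alpha_7, alpha_2, alpha_4, alpha_1). So the algebra is type A_7, i.e. sl(8).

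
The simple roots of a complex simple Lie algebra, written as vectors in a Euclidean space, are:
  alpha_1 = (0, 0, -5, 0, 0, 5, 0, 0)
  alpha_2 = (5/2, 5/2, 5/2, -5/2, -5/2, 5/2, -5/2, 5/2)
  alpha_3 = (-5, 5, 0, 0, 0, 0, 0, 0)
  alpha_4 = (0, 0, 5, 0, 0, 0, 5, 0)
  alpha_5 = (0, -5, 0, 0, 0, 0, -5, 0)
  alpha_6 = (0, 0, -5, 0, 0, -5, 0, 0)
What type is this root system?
E_6

Compute the Cartan integers a_ij = 2(alpha_i, alpha_j)/(alpha_j, alpha_j); the resulting 6x6 Cartan matrix is
[[2, 0, 0, -1, 0, 0], [0, 2, 0, 0, 0, -1], [0, 0, 2, 0, -1, 0], [-1, 0, 0, 2, -1, -1], [0, 0, -1, -1, 2, 0], [0, -1, 0, -1, 0, 2]].
All simple roots have the same length, so the diagram is simply laced. The associated Dynkin diagram is a chain of 5 nodes with one extra node attached to the third node from one end (E_6), so the type is E_6.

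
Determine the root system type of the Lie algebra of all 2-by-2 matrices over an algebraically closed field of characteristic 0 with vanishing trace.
A_1 (sl(2))

This is sl(2), which has dimension 2^2 - 1 = 3 and rank 2 - 1 = 1 (a Cartan subalgebra is the diagonal traceless matrices). In the classification of classical Lie algebras, the special linear algebra sl(n+1) has type A_n; here n = 1, so the Dynkin diagram is a chain of 1 nodes with single edges (A_1). Hence the type is A_1.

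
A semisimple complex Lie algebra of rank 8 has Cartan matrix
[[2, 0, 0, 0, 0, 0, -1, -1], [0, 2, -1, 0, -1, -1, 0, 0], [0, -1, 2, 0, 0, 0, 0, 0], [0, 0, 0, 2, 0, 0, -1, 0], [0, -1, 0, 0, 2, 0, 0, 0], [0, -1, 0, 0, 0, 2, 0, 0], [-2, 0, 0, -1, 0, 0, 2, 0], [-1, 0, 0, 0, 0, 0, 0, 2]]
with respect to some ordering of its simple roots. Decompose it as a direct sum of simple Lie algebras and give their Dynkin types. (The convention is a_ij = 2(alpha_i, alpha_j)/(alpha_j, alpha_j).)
D4 + F4

The diagram associated to this matrix has two connected components: the simple roots {alpha_2, alpha_3, alpha_5, alpha_6} form a chain of 2 nodes with a fork of two nodes at one end (D_4), and {alpha_1, alpha_4, alpha_7, alpha_8} form a chain of 4 nodes with a double edge between the middle two (F_4). A semisimple Lie algebra decomposes uniquely as the direct sum of simple ideals, one per connected component of its Dynkin diagram, so g ≅ D_4 ⊕ F_4 (dimension 28 + 52 = 80).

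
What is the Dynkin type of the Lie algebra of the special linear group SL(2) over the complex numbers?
This is sl(2), which has dimension 2^2 - 1 = 3 and rank 2 - 1 = 1 (a Cartan subalgebra is the diagonal traceless matrices). In the classification of classical Lie algebras, the special linear algebra sl(n+1) has type A_n; here n = 1, so the Dynkin diagram is a chain of 1 nodes with single edges (A_1). Hence the type is A_1.

type A_1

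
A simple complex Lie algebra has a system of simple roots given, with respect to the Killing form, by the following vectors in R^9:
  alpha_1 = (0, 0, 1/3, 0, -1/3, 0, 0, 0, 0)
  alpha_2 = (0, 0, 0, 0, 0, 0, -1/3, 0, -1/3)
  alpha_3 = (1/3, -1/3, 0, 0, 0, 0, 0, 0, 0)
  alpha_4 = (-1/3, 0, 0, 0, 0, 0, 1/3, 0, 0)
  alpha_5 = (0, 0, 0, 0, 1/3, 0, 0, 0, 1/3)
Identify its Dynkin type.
A_5

Compute the Cartan integers a_ij = 2(alpha_i, alpha_j)/(alpha_j, alpha_j); the resulting 5x5 Cartan matrix is
[[2, 0, 0, 0, -1], [0, 2, 0, -1, -1], [0, 0, 2, -1, 0], [0, -1, -1, 2, 0], [-1, -1, 0, 0, 2]].
All simple roots have the same length, so the diagram is simply laced. The associated Dynkin diagram is a chain of 5 nodes with single edges (A_5), so the type is A_5 (the algebra sl(6)).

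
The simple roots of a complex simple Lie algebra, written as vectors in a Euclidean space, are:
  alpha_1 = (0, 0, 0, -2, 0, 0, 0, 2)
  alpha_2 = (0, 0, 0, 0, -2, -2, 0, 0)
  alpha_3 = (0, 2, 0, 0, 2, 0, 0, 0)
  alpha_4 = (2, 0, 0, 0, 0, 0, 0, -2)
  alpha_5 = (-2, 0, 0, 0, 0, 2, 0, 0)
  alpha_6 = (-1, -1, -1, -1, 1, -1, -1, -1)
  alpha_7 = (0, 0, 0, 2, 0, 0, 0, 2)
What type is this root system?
Compute the Cartan integers a_ij = 2(alpha_i, alpha_j)/(alpha_j, alpha_j); the resulting 7x7 Cartan matrix is
[[2, 0, 0, -1, 0, 0, 0], [0, 2, -1, 0, -1, 0, 0], [0, -1, 2, 0, 0, 0, 0], [-1, 0, 0, 2, -1, 0, -1], [0, -1, 0, -1, 2, 0, 0], [0, 0, 0, 0, 0, 2, -1], [0, 0, 0, -1, 0, -1, 2]].
All simple roots have the same length, so the diagram is simply laced. The associated Dynkin diagram is a chain of 6 nodes with one extra node attached to the third node from one end (E_7), so the type is E_7.

E_7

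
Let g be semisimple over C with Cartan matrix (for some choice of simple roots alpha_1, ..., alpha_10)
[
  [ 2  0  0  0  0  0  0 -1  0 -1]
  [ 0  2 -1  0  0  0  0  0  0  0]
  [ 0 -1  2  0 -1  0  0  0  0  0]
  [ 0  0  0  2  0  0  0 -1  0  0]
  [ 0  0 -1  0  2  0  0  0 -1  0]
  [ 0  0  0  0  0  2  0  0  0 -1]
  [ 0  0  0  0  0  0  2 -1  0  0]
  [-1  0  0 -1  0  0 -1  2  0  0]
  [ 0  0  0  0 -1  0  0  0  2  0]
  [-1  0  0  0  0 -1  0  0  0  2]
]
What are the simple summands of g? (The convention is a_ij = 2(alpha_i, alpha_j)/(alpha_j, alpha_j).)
A_4 + D_6

The diagram associated to this matrix has two connected components: the simple roots {alpha_2, alpha_3, alpha_5, alpha_9} form a chain of 4 nodes with single edges (A_4), and {alpha_1, alpha_4, alpha_6, alpha_7, alpha_8, alpha_10} form a chain of 4 nodes with a fork of two nodes at one end (D_6). A semisimple Lie algebra decomposes uniquely as the direct sum of simple ideals, one per connected component of its Dynkin diagram, so g ≅ A_4 ⊕ D_6 (dimension 24 + 66 = 90).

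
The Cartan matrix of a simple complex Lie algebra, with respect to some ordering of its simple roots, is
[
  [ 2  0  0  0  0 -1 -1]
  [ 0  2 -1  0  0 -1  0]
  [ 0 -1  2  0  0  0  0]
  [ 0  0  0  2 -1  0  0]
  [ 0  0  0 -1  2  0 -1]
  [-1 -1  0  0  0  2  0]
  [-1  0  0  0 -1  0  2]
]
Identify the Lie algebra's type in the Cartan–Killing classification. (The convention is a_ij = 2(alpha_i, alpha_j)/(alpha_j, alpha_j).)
A_7 (sl(8))

The matrix has rank 7 with 2's on the diagonal. Reading the off-diagonal entries as Dynkin edges (a single edge where a_ij = a_ji = -1; a double or triple edge where a_ij * a_ji = 2 or 3), the diagram is a chain of 7 nodes with single edges (A_7). One simple-root ordering that puts it in standard form is (alpha_3, alpha_2, alpha_6, alpha_1, alpha_7, alpha_5, alpha_4). So the algebra is type A_7, i.e. sl(8).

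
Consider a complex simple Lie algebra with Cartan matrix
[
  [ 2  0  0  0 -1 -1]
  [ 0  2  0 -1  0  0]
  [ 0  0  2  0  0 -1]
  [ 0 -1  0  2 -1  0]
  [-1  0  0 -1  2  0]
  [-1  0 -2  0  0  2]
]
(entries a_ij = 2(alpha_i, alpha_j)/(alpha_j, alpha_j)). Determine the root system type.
The matrix has rank 6 with 2's on the diagonal. Reading the off-diagonal entries as Dynkin edges (a single edge where a_ij = a_ji = -1; a double or triple edge where a_ij * a_ji = 2 or 3), the diagram is a chain of 6 nodes with a double edge at one end; the terminal node there is the unique short simple root (B_6). One simple-root ordering that puts it in standard form is (alpha_2, alpha_4, alpha_5, alpha_1, alpha_6, alpha_3). So the algebra is type B_6, i.e. so(13).

type B_6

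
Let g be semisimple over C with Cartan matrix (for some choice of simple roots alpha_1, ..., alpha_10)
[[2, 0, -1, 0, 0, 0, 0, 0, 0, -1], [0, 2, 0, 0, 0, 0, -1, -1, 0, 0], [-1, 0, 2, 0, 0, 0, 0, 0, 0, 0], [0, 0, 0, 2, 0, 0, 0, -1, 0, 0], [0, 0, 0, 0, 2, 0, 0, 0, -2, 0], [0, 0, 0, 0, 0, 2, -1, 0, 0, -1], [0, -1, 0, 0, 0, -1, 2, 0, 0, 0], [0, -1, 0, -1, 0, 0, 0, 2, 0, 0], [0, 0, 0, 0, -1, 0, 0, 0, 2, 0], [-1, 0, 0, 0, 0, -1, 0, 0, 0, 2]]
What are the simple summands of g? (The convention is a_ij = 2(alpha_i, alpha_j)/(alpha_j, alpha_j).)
The diagram associated to this matrix has two connected components: the simple roots {alpha_1, alpha_2, alpha_3, alpha_4, alpha_6, alpha_7, alpha_8, alpha_10} form a chain of 8 nodes with single edges (A_8), and {alpha_5, alpha_9} form a chain of 2 nodes with a double edge at one end; the terminal node there is the unique short simple root (B_2). A semisimple Lie algebra decomposes uniquely as the direct sum of simple ideals, one per connected component of its Dynkin diagram, so g ≅ A_8 ⊕ B_2 (dimension 80 + 10 = 90).

A8 + B2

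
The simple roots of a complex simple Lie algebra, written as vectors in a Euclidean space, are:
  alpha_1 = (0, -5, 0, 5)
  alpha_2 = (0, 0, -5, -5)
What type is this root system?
Compute the Cartan integers a_ij = 2(alpha_i, alpha_j)/(alpha_j, alpha_j); the resulting 2x2 Cartan matrix is
[[2, -1], [-1, 2]].
All simple roots have the same length, so the diagram is simply laced. The associated Dynkin diagram is a chain of 2 nodes with single edges (A_2), so the type is A_2 (the algebra sl(3)).

A_2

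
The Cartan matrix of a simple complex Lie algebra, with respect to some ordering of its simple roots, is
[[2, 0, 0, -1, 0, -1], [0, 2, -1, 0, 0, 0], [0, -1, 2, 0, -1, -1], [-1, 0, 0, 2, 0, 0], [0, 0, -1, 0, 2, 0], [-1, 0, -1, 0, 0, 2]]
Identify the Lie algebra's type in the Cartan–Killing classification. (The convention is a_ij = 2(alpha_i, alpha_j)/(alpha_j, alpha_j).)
D_6 (so(12))

The matrix has rank 6 with 2's on the diagonal. Reading the off-diagonal entries as Dynkin edges (a single edge where a_ij = a_ji = -1; a double or triple edge where a_ij * a_ji = 2 or 3), the diagram is a chain of 4 nodes with a fork of two nodes at one end (D_6). One simple-root ordering that puts it in standard form is (alpha_4, alpha_1, alpha_6, alpha_3, alpha_5, alpha_2). So the algebra is type D_6, i.e. so(12).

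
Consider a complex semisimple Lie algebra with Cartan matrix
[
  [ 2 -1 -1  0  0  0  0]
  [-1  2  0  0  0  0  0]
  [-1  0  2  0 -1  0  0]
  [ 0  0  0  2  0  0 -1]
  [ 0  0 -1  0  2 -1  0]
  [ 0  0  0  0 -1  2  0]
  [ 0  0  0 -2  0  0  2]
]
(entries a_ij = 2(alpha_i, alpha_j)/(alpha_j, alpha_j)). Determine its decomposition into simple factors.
type A_5 + type B_2

The diagram associated to this matrix has two connected components: the simple roots {alpha_1, alpha_2, alpha_3, alpha_5, alpha_6} form a chain of 5 nodes with single edges (A_5), and {alpha_4, alpha_7} form a chain of 2 nodes with a double edge at one end; the terminal node there is the unique short simple root (B_2). A semisimple Lie algebra decomposes uniquely as the direct sum of simple ideals, one per connected component of its Dynkin diagram, so g ≅ A_5 ⊕ B_2 (dimension 35 + 10 = 45).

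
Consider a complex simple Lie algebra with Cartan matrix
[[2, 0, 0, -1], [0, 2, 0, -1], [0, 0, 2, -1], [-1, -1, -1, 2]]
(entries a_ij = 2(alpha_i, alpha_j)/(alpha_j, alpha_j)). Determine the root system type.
The matrix has rank 4 with 2's on the diagonal. Reading the off-diagonal entries as Dynkin edges (a single edge where a_ij = a_ji = -1; a double or triple edge where a_ij * a_ji = 2 or 3), the diagram is a chain of 2 nodes with a fork of two nodes at one end (D_4). One simple-root ordering that puts it in standard form is (alpha_3, alpha_4, alpha_2, alpha_1). So the algebra is type D_4, i.e. so(8).

D4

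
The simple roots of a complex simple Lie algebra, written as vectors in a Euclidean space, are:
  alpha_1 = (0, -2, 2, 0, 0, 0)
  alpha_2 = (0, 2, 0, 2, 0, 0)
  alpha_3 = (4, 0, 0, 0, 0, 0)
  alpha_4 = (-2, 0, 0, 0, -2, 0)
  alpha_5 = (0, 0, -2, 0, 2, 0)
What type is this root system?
Compute the Cartan integers a_ij = 2(alpha_i, alpha_j)/(alpha_j, alpha_j); the resulting 5x5 Cartan matrix is
[[2, -1, 0, 0, -1], [-1, 2, 0, 0, 0], [0, 0, 2, -2, 0], [0, 0, -1, 2, -1], [-1, 0, 0, -1, 2]].
The roots have two lengths (squared-length ratio 2:1); the short ones are alpha_{1,2,4,5}. The associated Dynkin diagram is a chain of 5 nodes with a double edge at one end; the terminal node there is the unique long simple root (C_5), so the type is C_5 (the algebra sp(10)).

C_5 (sp(10))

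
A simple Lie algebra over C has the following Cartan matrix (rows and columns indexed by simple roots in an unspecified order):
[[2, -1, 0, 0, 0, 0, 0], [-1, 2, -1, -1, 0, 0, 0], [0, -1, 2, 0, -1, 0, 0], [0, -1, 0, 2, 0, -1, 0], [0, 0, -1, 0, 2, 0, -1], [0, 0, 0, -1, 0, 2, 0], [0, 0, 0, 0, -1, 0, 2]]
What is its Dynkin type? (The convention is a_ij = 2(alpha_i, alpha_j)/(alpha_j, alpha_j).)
The matrix has rank 7 with 2's on the diagonal. Reading the off-diagonal entries as Dynkin edges (a single edge where a_ij = a_ji = -1; a double or triple edge where a_ij * a_ji = 2 or 3), the diagram is a chain of 6 nodes with one extra node attached to the third node from one end (E_7). One simple-root ordering that puts it in standard form is (alpha_6, alpha_1, alpha_4, alpha_2, alpha_3, alpha_5, alpha_7). So the algebra is type E_7.

type E_7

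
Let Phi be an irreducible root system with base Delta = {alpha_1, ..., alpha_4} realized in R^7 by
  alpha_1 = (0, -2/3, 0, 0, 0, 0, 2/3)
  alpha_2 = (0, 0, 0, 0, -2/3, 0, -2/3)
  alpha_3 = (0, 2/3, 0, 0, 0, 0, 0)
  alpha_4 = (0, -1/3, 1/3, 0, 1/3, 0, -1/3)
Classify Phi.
Compute the Cartan integers a_ij = 2(alpha_i, alpha_j)/(alpha_j, alpha_j); the resulting 4x4 Cartan matrix is
[[2, -1, -2, 0], [-1, 2, 0, 0], [-1, 0, 2, -1], [0, 0, -1, 2]].
The roots have two lengths (squared-length ratio 2:1); the short ones are alpha_{3,4}. The associated Dynkin diagram is a chain of 4 nodes with a double edge between the middle two (F_4), so the type is F_4.

type F_4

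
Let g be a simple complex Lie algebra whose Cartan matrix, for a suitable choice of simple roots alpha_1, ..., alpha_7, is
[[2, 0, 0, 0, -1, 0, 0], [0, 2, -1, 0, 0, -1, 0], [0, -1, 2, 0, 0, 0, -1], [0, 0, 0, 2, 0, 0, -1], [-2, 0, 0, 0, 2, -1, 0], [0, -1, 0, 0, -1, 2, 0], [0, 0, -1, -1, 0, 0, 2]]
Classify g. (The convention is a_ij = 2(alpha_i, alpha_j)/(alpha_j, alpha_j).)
B_7

The matrix has rank 7 with 2's on the diagonal. Reading the off-diagonal entries as Dynkin edges (a single edge where a_ij = a_ji = -1; a double or triple edge where a_ij * a_ji = 2 or 3), the diagram is a chain of 7 nodes with a double edge at one end; the terminal node there is the unique short simple root (B_7). One simple-root ordering that puts it in standard form is (alpha_4, alpha_7, alpha_3, alpha_2, alpha_6, alpha_5, alpha_1). So the algebra is type B_7, i.e. so(15).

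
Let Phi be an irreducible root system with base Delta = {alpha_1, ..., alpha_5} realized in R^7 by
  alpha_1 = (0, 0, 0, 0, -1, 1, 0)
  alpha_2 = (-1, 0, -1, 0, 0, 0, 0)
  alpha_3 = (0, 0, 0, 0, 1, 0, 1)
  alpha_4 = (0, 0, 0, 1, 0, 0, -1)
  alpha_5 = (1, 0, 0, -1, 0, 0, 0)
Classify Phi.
A5

Compute the Cartan integers a_ij = 2(alpha_i, alpha_j)/(alpha_j, alpha_j); the resulting 5x5 Cartan matrix is
[[2, 0, -1, 0, 0], [0, 2, 0, 0, -1], [-1, 0, 2, -1, 0], [0, 0, -1, 2, -1], [0, -1, 0, -1, 2]].
All simple roots have the same length, so the diagram is simply laced. The associated Dynkin diagram is a chain of 5 nodes with single edges (A_5), so the type is A_5 (the algebra sl(6)).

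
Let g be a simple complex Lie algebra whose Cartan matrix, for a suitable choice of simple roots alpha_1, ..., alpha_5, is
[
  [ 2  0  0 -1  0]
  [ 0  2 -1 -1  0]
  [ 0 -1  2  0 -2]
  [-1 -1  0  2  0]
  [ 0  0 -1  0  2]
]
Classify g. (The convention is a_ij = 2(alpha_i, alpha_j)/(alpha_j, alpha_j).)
The matrix has rank 5 with 2's on the diagonal. Reading the off-diagonal entries as Dynkin edges (a single edge where a_ij = a_ji = -1; a double or triple edge where a_ij * a_ji = 2 or 3), the diagram is a chain of 5 nodes with a double edge at one end; the terminal node there is the unique short simple root (B_5). One simple-root ordering that puts it in standard form is (alpha_1, alpha_4, alpha_2, alpha_3, alpha_5). So the algebra is type B_5, i.e. so(11).

B5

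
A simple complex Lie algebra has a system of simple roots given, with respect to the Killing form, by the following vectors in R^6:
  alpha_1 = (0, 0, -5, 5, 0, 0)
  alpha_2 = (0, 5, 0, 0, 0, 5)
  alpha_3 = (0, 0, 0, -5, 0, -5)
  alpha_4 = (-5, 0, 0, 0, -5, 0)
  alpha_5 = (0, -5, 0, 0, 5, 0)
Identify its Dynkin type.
type A_5

Compute the Cartan integers a_ij = 2(alpha_i, alpha_j)/(alpha_j, alpha_j); the resulting 5x5 Cartan matrix is
[[2, 0, -1, 0, 0], [0, 2, -1, 0, -1], [-1, -1, 2, 0, 0], [0, 0, 0, 2, -1], [0, -1, 0, -1, 2]].
All simple roots have the same length, so the diagram is simply laced. The associated Dynkin diagram is a chain of 5 nodes with single edges (A_5), so the type is A_5 (the algebra sl(6)).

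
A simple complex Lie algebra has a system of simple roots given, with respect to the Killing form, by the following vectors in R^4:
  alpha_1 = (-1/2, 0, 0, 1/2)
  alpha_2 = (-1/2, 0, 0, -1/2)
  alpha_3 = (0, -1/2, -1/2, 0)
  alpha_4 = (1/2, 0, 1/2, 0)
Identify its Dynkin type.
type D_4

Compute the Cartan integers a_ij = 2(alpha_i, alpha_j)/(alpha_j, alpha_j); the resulting 4x4 Cartan matrix is
[[2, 0, 0, -1], [0, 2, 0, -1], [0, 0, 2, -1], [-1, -1, -1, 2]].
All simple roots have the same length, so the diagram is simply laced. The associated Dynkin diagram is a chain of 2 nodes with a fork of two nodes at one end (D_4), so the type is D_4 (the algebra so(8)).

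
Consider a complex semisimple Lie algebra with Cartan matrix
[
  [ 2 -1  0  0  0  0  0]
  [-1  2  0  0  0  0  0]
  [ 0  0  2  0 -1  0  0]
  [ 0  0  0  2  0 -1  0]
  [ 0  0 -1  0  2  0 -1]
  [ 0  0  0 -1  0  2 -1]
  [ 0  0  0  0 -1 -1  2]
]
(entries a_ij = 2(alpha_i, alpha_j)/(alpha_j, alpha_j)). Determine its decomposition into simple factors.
The diagram associated to this matrix has two connected components: the simple roots {alpha_1, alpha_2} form a chain of 2 nodes with single edges (A_2), and {alpha_3, alpha_4, alpha_5, alpha_6, alpha_7} form a chain of 5 nodes with single edges (A_5). A semisimple Lie algebra decomposes uniquely as the direct sum of simple ideals, one per connected component of its Dynkin diagram, so g ≅ A_2 ⊕ A_5 (dimension 8 + 35 = 43).

type A_2 ⊕ type A_5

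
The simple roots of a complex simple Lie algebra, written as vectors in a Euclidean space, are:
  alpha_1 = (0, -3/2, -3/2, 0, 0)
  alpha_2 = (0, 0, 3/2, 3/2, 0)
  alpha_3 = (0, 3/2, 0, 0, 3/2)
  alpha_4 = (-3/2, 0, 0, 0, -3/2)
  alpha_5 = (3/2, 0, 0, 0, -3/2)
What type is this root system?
D_5 (so(10))

Compute the Cartan integers a_ij = 2(alpha_i, alpha_j)/(alpha_j, alpha_j); the resulting 5x5 Cartan matrix is
[[2, -1, -1, 0, 0], [-1, 2, 0, 0, 0], [-1, 0, 2, -1, -1], [0, 0, -1, 2, 0], [0, 0, -1, 0, 2]].
All simple roots have the same length, so the diagram is simply laced. The associated Dynkin diagram is a chain of 3 nodes with a fork of two nodes at one end (D_5), so the type is D_5 (the algebra so(10)).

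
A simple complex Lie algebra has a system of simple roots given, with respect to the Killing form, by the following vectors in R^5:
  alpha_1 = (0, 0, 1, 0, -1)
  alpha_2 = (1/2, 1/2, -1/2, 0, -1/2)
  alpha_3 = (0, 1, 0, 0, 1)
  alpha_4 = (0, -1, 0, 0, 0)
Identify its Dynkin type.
Compute the Cartan integers a_ij = 2(alpha_i, alpha_j)/(alpha_j, alpha_j); the resulting 4x4 Cartan matrix is
[[2, 0, -1, 0], [0, 2, 0, -1], [-1, 0, 2, -2], [0, -1, -1, 2]].
The roots have two lengths (squared-length ratio 2:1); the short ones are alpha_{2,4}. The associated Dynkin diagram is a chain of 4 nodes with a double edge between the middle two (F_4), so the type is F_4.

type F_4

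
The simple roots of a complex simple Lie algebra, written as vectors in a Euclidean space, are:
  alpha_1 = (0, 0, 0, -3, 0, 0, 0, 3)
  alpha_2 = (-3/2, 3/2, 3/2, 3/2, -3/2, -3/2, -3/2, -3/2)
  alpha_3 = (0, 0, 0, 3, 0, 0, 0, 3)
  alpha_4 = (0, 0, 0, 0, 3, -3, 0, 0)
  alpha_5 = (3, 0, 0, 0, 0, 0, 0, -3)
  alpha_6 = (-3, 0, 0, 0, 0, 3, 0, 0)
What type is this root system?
E6

Compute the Cartan integers a_ij = 2(alpha_i, alpha_j)/(alpha_j, alpha_j); the resulting 6x6 Cartan matrix is
[[2, -1, 0, 0, -1, 0], [-1, 2, 0, 0, 0, 0], [0, 0, 2, 0, -1, 0], [0, 0, 0, 2, 0, -1], [-1, 0, -1, 0, 2, -1], [0, 0, 0, -1, -1, 2]].
All simple roots have the same length, so the diagram is simply laced. The associated Dynkin diagram is a chain of 5 nodes with one extra node attached to the third node from one end (E_6), so the type is E_6.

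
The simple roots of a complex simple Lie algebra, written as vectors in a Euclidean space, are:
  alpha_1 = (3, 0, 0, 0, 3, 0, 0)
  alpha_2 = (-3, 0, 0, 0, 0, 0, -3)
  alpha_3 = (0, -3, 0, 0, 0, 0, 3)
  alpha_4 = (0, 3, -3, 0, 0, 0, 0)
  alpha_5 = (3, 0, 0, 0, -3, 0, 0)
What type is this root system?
Compute the Cartan integers a_ij = 2(alpha_i, alpha_j)/(alpha_j, alpha_j); the resulting 5x5 Cartan matrix is
[[2, -1, 0, 0, 0], [-1, 2, -1, 0, -1], [0, -1, 2, -1, 0], [0, 0, -1, 2, 0], [0, -1, 0, 0, 2]].
All simple roots have the same length, so the diagram is simply laced. The associated Dynkin diagram is a chain of 3 nodes with a fork of two nodes at one end (D_5), so the type is D_5 (the algebra so(10)).

D_5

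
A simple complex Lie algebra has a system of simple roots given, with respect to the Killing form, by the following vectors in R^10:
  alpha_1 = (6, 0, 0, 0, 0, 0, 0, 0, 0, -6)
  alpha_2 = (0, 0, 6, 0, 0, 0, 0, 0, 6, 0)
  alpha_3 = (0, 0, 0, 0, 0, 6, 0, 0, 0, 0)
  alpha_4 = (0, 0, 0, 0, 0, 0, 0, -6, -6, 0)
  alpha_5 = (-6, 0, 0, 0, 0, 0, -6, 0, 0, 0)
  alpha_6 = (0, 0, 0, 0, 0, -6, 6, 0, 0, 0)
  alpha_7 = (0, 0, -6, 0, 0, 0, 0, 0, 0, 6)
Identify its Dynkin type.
Compute the Cartan integers a_ij = 2(alpha_i, alpha_j)/(alpha_j, alpha_j); the resulting 7x7 Cartan matrix is
[[2, 0, 0, 0, -1, 0, -1], [0, 2, 0, -1, 0, 0, -1], [0, 0, 2, 0, 0, -1, 0], [0, -1, 0, 2, 0, 0, 0], [-1, 0, 0, 0, 2, -1, 0], [0, 0, -2, 0, -1, 2, 0], [-1, -1, 0, 0, 0, 0, 2]].
The roots have two lengths (squared-length ratio 2:1); the short ones are alpha_{3}. The associated Dynkin diagram is a chain of 7 nodes with a double edge at one end; the terminal node there is the unique short simple root (B_7), so the type is B_7 (the algebra so(15)).

B_7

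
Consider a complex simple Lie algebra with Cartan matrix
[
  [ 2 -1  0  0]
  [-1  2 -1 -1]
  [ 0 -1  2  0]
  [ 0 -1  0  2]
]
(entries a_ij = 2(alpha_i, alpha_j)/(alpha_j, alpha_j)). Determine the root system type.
D4

The matrix has rank 4 with 2's on the diagonal. Reading the off-diagonal entries as Dynkin edges (a single edge where a_ij = a_ji = -1; a double or triple edge where a_ij * a_ji = 2 or 3), the diagram is a chain of 2 nodes with a fork of two nodes at one end (D_4). One simple-root ordering that puts it in standard form is (alpha_4, alpha_2, alpha_1, alpha_3). So the algebra is type D_4, i.e. so(8).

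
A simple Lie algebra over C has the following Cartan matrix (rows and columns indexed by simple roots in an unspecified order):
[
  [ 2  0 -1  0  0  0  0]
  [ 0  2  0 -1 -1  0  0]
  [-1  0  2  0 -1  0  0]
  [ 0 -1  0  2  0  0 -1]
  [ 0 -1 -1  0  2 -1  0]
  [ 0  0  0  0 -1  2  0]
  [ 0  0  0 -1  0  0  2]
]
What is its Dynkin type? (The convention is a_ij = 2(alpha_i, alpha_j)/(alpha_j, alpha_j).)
E_7

The matrix has rank 7 with 2's on the diagonal. Reading the off-diagonal entries as Dynkin edges (a single edge where a_ij = a_ji = -1; a double or triple edge where a_ij * a_ji = 2 or 3), the diagram is a chain of 6 nodes with one extra node attached to the third node from one end (E_7). One simple-root ordering that puts it in standard form is (alpha_1, alpha_6, alpha_3, alpha_5, alpha_2, alpha_4, alpha_7). So the algebra is type E_7.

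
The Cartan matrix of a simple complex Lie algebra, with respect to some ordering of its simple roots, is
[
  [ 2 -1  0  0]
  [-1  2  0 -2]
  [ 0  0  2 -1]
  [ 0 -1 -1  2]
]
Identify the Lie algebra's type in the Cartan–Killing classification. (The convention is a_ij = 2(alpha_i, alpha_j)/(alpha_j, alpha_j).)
The matrix has rank 4 with 2's on the diagonal. Reading the off-diagonal entries as Dynkin edges (a single edge where a_ij = a_ji = -1; a double or triple edge where a_ij * a_ji = 2 or 3), the diagram is a chain of 4 nodes with a double edge between the middle two (F_4). One simple-root ordering that puts it in standard form is (alpha_1, alpha_2, alpha_4, alpha_3). So the algebra is type F_4.

F_4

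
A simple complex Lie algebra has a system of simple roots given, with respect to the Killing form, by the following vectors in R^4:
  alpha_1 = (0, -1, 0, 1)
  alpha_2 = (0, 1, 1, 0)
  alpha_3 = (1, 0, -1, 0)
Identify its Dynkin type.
type A_3

Compute the Cartan integers a_ij = 2(alpha_i, alpha_j)/(alpha_j, alpha_j); the resulting 3x3 Cartan matrix is
[[2, -1, 0], [-1, 2, -1], [0, -1, 2]].
All simple roots have the same length, so the diagram is simply laced. The associated Dynkin diagram is a chain of 3 nodes with single edges (A_3), so the type is A_3 (the algebra sl(4)).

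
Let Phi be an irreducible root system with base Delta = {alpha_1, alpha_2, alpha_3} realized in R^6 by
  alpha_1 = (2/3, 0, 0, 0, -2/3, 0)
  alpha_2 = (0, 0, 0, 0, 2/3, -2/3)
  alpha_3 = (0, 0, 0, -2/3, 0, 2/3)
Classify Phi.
A3

Compute the Cartan integers a_ij = 2(alpha_i, alpha_j)/(alpha_j, alpha_j); the resulting 3x3 Cartan matrix is
[[2, -1, 0], [-1, 2, -1], [0, -1, 2]].
All simple roots have the same length, so the diagram is simply laced. The associated Dynkin diagram is a chain of 3 nodes with single edges (A_3), so the type is A_3 (the algebra sl(4)).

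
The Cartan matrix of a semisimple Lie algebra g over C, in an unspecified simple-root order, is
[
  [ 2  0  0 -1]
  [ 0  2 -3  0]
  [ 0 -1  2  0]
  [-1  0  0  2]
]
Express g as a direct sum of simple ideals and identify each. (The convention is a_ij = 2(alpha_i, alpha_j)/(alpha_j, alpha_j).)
The diagram associated to this matrix has two connected components: the simple roots {alpha_1, alpha_4} form a chain of 2 nodes with single edges (A_2), and {alpha_2, alpha_3} form two nodes joined by a triple edge (G_2). A semisimple Lie algebra decomposes uniquely as the direct sum of simple ideals, one per connected component of its Dynkin diagram, so g ≅ A_2 ⊕ G_2 (dimension 8 + 14 = 22).

A_2 ⊕ G_2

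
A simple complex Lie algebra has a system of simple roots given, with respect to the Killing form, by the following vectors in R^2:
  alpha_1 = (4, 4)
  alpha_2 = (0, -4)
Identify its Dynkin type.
B2

Compute the Cartan integers a_ij = 2(alpha_i, alpha_j)/(alpha_j, alpha_j); the resulting 2x2 Cartan matrix is
[[2, -2], [-1, 2]].
The roots have two lengths (squared-length ratio 2:1); the short ones are alpha_{2}. The associated Dynkin diagram is a chain of 2 nodes with a double edge at one end; the terminal node there is the unique short simple root (B_2), so the type is B_2 (the algebra so(5)).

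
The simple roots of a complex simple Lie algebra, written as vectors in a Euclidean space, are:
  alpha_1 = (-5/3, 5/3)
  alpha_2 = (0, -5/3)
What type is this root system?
B_2 (so(5))

Compute the Cartan integers a_ij = 2(alpha_i, alpha_j)/(alpha_j, alpha_j); the resulting 2x2 Cartan matrix is
[[2, -2], [-1, 2]].
The roots have two lengths (squared-length ratio 2:1); the short ones are alpha_{2}. The associated Dynkin diagram is a chain of 2 nodes with a double edge at one end; the terminal node there is the unique short simple root (B_2), so the type is B_2 (the algebra so(5)).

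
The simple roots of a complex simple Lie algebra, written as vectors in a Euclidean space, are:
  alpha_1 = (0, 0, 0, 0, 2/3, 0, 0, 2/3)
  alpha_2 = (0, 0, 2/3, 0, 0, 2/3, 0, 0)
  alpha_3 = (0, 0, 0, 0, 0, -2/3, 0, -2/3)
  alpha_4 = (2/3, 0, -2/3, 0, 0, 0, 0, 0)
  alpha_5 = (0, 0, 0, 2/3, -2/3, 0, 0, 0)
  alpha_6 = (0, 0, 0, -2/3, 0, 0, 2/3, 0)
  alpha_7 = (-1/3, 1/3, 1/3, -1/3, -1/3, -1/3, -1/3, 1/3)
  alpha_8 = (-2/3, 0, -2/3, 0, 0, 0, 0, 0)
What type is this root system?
E_8

Compute the Cartan integers a_ij = 2(alpha_i, alpha_j)/(alpha_j, alpha_j); the resulting 8x8 Cartan matrix is
[[2, 0, -1, 0, -1, 0, 0, 0], [0, 2, -1, -1, 0, 0, 0, -1], [-1, -1, 2, 0, 0, 0, 0, 0], [0, -1, 0, 2, 0, 0, -1, 0], [-1, 0, 0, 0, 2, -1, 0, 0], [0, 0, 0, 0, -1, 2, 0, 0], [0, 0, 0, -1, 0, 0, 2, 0], [0, -1, 0, 0, 0, 0, 0, 2]].
All simple roots have the same length, so the diagram is simply laced. The associated Dynkin diagram is a chain of 7 nodes with one extra node attached to the third node from one end (E_8), so the type is E_8.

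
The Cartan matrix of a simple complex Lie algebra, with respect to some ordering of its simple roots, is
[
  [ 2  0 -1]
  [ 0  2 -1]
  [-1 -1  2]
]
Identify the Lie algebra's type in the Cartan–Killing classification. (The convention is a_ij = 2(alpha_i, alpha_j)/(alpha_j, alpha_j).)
A_3

The matrix has rank 3 with 2's on the diagonal. Reading the off-diagonal entries as Dynkin edges (a single edge where a_ij = a_ji = -1; a double or triple edge where a_ij * a_ji = 2 or 3), the diagram is a chain of 3 nodes with single edges (A_3). One simple-root ordering that puts it in standard form is (alpha_1, alpha_3, alpha_2). So the algebra is type A_3, i.e. sl(4).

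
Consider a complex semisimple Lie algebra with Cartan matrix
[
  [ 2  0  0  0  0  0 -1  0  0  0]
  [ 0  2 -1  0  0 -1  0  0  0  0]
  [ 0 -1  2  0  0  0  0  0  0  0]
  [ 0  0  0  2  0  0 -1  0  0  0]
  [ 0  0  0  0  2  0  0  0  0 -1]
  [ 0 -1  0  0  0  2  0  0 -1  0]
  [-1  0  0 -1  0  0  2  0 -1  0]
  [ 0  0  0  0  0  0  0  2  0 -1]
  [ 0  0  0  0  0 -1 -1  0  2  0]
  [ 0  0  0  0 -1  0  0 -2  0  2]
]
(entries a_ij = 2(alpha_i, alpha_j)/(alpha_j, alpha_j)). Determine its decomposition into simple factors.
The diagram associated to this matrix has two connected components: the simple roots {alpha_5, alpha_8, alpha_10} form a chain of 3 nodes with a double edge at one end; the terminal node there is the unique short simple root (B_3), and {alpha_1, alpha_2, alpha_3, alpha_4, alpha_6, alpha_7, alpha_9} form a chain of 5 nodes with a fork of two nodes at one end (D_7). A semisimple Lie algebra decomposes uniquely as the direct sum of simple ideals, one per connected component of its Dynkin diagram, so g ≅ B_3 ⊕ D_7 (dimension 21 + 91 = 112).

type B_3 + type D_7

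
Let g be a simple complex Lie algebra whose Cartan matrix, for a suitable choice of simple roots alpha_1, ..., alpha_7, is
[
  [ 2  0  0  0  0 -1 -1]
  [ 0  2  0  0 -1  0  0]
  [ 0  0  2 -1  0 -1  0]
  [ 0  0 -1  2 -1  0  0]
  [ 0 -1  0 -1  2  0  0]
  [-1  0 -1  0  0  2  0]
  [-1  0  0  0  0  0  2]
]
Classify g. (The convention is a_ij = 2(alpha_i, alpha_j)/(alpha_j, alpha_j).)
The matrix has rank 7 with 2's on the diagonal. Reading the off-diagonal entries as Dynkin edges (a single edge where a_ij = a_ji = -1; a double or triple edge where a_ij * a_ji = 2 or 3), the diagram is a chain of 7 nodes with single edges (A_7). One simple-root ordering that puts it in standard form is (alpha_7, alpha_1, alpha_6, alpha_3, alpha_4, alpha_5, alpha_2). So the algebra is type A_7, i.e. sl(8).

A_7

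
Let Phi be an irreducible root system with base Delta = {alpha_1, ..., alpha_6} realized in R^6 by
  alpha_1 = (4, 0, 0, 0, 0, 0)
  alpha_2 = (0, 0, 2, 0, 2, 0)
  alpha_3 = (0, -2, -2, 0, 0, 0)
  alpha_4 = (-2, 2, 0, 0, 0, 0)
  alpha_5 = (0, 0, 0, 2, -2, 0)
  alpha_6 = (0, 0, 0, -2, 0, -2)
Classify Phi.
C6

Compute the Cartan integers a_ij = 2(alpha_i, alpha_j)/(alpha_j, alpha_j); the resulting 6x6 Cartan matrix is
[[2, 0, 0, -2, 0, 0], [0, 2, -1, 0, -1, 0], [0, -1, 2, -1, 0, 0], [-1, 0, -1, 2, 0, 0], [0, -1, 0, 0, 2, -1], [0, 0, 0, 0, -1, 2]].
The roots have two lengths (squared-length ratio 2:1); the short ones are alpha_{2,3,4,5,6}. The associated Dynkin diagram is a chain of 6 nodes with a double edge at one end; the terminal node there is the unique long simple root (C_6), so the type is C_6 (the algebra sp(12)).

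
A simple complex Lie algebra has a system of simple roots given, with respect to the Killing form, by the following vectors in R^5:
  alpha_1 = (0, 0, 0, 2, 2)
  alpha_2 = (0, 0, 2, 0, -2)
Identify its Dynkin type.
A_2

Compute the Cartan integers a_ij = 2(alpha_i, alpha_j)/(alpha_j, alpha_j); the resulting 2x2 Cartan matrix is
[[2, -1], [-1, 2]].
All simple roots have the same length, so the diagram is simply laced. The associated Dynkin diagram is a chain of 2 nodes with single edges (A_2), so the type is A_2 (the algebra sl(3)).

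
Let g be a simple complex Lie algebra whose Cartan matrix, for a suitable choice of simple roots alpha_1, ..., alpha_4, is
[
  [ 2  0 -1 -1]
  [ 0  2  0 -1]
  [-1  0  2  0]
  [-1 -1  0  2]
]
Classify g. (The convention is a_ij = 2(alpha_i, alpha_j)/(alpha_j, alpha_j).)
A_4

The matrix has rank 4 with 2's on the diagonal. Reading the off-diagonal entries as Dynkin edges (a single edge where a_ij = a_ji = -1; a double or triple edge where a_ij * a_ji = 2 or 3), the diagram is a chain of 4 nodes with single edges (A_4). One simple-root ordering that puts it in standard form is (alpha_2, alpha_4, alpha_1, alpha_3). So the algebra is type A_4, i.e. sl(5).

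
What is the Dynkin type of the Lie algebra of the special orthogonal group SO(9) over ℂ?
B_4

This is so(9) with 9 odd, which has dimension 9(9-1)/2 = 36 and rank (9-1)/2 = 4. In the classification of classical Lie algebras, the orthogonal algebra so(2n+1) in an odd number of variables has type B_n; here n = 4, so the Dynkin diagram is a chain of 4 nodes with a double edge at one end; the terminal node there is the unique short simple root (B_4). Hence the type is B_4.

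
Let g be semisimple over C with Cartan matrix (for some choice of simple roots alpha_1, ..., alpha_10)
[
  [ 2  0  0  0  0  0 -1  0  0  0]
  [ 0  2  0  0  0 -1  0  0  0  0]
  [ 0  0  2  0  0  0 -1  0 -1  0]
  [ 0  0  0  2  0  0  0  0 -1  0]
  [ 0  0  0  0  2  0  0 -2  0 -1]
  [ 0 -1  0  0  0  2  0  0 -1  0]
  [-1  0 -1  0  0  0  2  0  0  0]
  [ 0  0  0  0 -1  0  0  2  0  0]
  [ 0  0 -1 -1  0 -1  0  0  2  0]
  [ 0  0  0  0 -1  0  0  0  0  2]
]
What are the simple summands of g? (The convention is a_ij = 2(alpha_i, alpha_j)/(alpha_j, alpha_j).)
The diagram associated to this matrix has two connected components: the simple roots {alpha_5, alpha_8, alpha_10} form a chain of 3 nodes with a double edge at one end; the terminal node there is the unique short simple root (B_3), and {alpha_1, alpha_2, alpha_3, alpha_4, alpha_6, alpha_7, alpha_9} form a chain of 6 nodes with one extra node attached to the third node from one end (E_7). A semisimple Lie algebra decomposes uniquely as the direct sum of simple ideals, one per connected component of its Dynkin diagram, so g ≅ B_3 ⊕ E_7 (dimension 21 + 133 = 154).

B3 ⊕ E7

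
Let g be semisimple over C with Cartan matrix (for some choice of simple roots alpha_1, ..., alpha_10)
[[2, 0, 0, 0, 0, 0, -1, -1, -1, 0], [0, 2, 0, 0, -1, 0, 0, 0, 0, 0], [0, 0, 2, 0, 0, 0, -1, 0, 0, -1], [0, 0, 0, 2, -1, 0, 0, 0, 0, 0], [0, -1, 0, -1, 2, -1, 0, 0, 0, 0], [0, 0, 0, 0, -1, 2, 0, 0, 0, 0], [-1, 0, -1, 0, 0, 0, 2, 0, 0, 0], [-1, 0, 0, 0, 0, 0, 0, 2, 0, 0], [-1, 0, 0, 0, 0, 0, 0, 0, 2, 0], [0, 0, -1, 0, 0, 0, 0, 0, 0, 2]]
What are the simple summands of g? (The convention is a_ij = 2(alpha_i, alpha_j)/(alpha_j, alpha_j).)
D_4 ⊕ D_6

The diagram associated to this matrix has two connected components: the simple roots {alpha_2, alpha_4, alpha_5, alpha_6} form a chain of 2 nodes with a fork of two nodes at one end (D_4), and {alpha_1, alpha_3, alpha_7, alpha_8, alpha_9, alpha_10} form a chain of 4 nodes with a fork of two nodes at one end (D_6). A semisimple Lie algebra decomposes uniquely as the direct sum of simple ideals, one per connected component of its Dynkin diagram, so g ≅ D_4 ⊕ D_6 (dimension 28 + 66 = 94).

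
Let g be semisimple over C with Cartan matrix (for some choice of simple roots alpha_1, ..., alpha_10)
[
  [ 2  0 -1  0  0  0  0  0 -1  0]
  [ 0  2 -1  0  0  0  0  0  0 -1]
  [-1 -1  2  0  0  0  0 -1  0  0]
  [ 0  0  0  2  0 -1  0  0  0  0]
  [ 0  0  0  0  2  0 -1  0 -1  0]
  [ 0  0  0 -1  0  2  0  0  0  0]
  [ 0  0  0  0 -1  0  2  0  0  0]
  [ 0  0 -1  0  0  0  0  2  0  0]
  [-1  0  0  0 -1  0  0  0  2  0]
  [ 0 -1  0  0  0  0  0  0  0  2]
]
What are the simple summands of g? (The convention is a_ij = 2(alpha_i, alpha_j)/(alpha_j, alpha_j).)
The diagram associated to this matrix has two connected components: the simple roots {alpha_4, alpha_6} form a chain of 2 nodes with single edges (A_2), and {alpha_1, alpha_2, alpha_3, alpha_5, alpha_7, alpha_8, alpha_9, alpha_10} form a chain of 7 nodes with one extra node attached to the third node from one end (E_8). A semisimple Lie algebra decomposes uniquely as the direct sum of simple ideals, one per connected component of its Dynkin diagram, so g ≅ A_2 ⊕ E_8 (dimension 8 + 248 = 256).

A_2 + E_8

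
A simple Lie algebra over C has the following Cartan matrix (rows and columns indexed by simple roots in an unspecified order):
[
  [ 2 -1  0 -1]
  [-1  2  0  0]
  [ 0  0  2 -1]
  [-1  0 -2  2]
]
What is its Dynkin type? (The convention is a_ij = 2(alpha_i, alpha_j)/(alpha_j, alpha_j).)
type B_4

The matrix has rank 4 with 2's on the diagonal. Reading the off-diagonal entries as Dynkin edges (a single edge where a_ij = a_ji = -1; a double or triple edge where a_ij * a_ji = 2 or 3), the diagram is a chain of 4 nodes with a double edge at one end; the terminal node there is the unique short simple root (B_4). One simple-root ordering that puts it in standard form is (alpha_2, alpha_1, alpha_4, alpha_3). So the algebra is type B_4, i.e. so(9).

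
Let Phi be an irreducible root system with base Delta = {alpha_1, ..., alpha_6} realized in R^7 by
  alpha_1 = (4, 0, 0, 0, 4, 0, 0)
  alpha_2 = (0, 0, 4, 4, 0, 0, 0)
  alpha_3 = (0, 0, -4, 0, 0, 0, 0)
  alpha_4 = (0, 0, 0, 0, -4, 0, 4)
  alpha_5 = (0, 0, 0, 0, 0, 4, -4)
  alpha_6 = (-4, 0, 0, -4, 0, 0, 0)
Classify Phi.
B_6

Compute the Cartan integers a_ij = 2(alpha_i, alpha_j)/(alpha_j, alpha_j); the resulting 6x6 Cartan matrix is
[[2, 0, 0, -1, 0, -1], [0, 2, -2, 0, 0, -1], [0, -1, 2, 0, 0, 0], [-1, 0, 0, 2, -1, 0], [0, 0, 0, -1, 2, 0], [-1, -1, 0, 0, 0, 2]].
The roots have two lengths (squared-length ratio 2:1); the short ones are alpha_{3}. The associated Dynkin diagram is a chain of 6 nodes with a double edge at one end; the terminal node there is the unique short simple root (B_6), so the type is B_6 (the algebra so(13)).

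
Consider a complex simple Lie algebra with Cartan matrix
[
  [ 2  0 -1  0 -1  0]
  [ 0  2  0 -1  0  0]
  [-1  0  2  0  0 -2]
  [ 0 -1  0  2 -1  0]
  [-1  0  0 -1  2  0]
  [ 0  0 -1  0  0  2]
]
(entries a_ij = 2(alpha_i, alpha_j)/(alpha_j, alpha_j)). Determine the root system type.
B_6

The matrix has rank 6 with 2's on the diagonal. Reading the off-diagonal entries as Dynkin edges (a single edge where a_ij = a_ji = -1; a double or triple edge where a_ij * a_ji = 2 or 3), the diagram is a chain of 6 nodes with a double edge at one end; the terminal node there is the unique short simple root (B_6). One simple-root ordering that puts it in standard form is (alpha_2, alpha_4, alpha_5, alpha_1, alpha_3, alpha_6). So the algebra is type B_6, i.e. so(13).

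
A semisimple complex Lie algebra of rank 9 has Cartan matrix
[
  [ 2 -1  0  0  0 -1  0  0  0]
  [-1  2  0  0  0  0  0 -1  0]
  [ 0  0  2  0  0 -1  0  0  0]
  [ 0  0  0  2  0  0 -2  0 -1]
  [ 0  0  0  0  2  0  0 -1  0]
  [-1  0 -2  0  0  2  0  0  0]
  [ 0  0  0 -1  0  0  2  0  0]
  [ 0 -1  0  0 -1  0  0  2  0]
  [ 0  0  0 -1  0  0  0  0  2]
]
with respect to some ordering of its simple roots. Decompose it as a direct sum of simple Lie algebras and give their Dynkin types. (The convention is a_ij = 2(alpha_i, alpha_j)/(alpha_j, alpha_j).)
B3 + B6

The diagram associated to this matrix has two connected components: the simple roots {alpha_4, alpha_7, alpha_9} form a chain of 3 nodes with a double edge at one end; the terminal node there is the unique short simple root (B_3), and {alpha_1, alpha_2, alpha_3, alpha_5, alpha_6, alpha_8} form a chain of 6 nodes with a double edge at one end; the terminal node there is the unique short simple root (B_6). A semisimple Lie algebra decomposes uniquely as the direct sum of simple ideals, one per connected component of its Dynkin diagram, so g ≅ B_3 ⊕ B_6 (dimension 21 + 78 = 99).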